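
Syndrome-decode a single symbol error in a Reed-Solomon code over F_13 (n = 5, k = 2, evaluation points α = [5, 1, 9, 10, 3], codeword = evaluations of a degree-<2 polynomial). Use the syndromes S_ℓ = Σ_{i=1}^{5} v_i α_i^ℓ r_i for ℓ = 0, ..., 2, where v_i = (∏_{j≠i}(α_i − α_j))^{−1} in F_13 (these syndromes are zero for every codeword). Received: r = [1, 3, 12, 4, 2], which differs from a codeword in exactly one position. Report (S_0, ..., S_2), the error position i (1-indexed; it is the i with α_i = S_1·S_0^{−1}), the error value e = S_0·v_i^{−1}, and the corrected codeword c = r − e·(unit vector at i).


S = (4, 1, 10), error at position 4, error magnitude e = 12, c = [1, 3, 12, 5, 2].

Step 1: column multipliers v_i = (∏_{j≠i}(α_i − α_j))^{−1} mod 13.
  i = 1 (α = 5): (5−1)(5−9)(5−10)(5−3) = 4·(−4)·(−5)·2 = 160 ≡ 4, so v_1 = 4^{−1} = 10 (mod 13).
  i = 2 (α = 1): (1−5)(1−9)(1−10)(1−3) = (−4)·(−8)·(−9)·(−2) = 576 ≡ 4, so v_2 = 4^{−1} = 10 (mod 13).
  i = 3 (α = 9): (9−5)(9−1)(9−10)(9−3) = 4·8·(−1)·6 = −192 ≡ 3, so v_3 = 3^{−1} = 9 (mod 13).
  i = 4 (α = 10): (10−5)(10−1)(10−9)(10−3) = 5·9·1·7 = 315 ≡ 3, so v_4 = 3^{−1} = 9 (mod 13).
  i = 5 (α = 3): (3−5)(3−1)(3−9)(3−10) = (−2)·2·(−6)·(−7) = −168 ≡ 1, so v_5 = 1^{−1} = 1 (mod 13).
  v = [10, 10, 9, 9, 1].
Step 2: syndromes of r = [1, 3, 12, 4, 2] (all sums mod 13).
  S_0 = Σ v_i r_i = 10·1 + 10·3 + 9·12 + 9·4 + 1·2 = 186 ≡ 4.
  S_1 = Σ v_i α_i r_i = 10·5·1 + 10·1·3 + 9·9·12 + 9·10·4 + 1·3·2 = 1418 ≡ 1.
  α_i^2 mod 13 = [12, 1, 3, 9, 9].
  S_2 = Σ v_i α_i^2 r_i = 10·12·1 + 10·1·3 + 9·3·12 + 9·9·4 + 1·9·2 = 816 ≡ 10.
  S = (4, 1, 10) ≠ 0, so r is not a codeword (an error is present).
Step 3: locate the error. For a single error e at position i, S_ℓ = v_i·e·α_i^ℓ, so α_err = S_1/S_0.
  S_0^{−1} = 4^{−1} = 10 (mod 13), so α_err = 1·10 = 10 ≡ 10 = α_4. Error position i = 4.
  Consistency check: S_2/S_1 = 10·1 = 10 ≡ 10 = α_err ✓ (single-error assumption holds).
Step 4: error magnitude e = S_0/v_4 = S_0·∏_{j≠4}(α_4 − α_j) = 4·3 = 12 ≡ 12 (mod 13).
Step 5: correct position 4: c_4 = r_4 − e = 4 − 12 ≡ 5 (mod 13). Hence c = [1, 3, 12, 5, 2].
  Check: interpolating c through the α_i gives m(x) = 10 + 6·x (degree < 2) with m(α_i) = c_i for every i, so c is indeed a codeword.


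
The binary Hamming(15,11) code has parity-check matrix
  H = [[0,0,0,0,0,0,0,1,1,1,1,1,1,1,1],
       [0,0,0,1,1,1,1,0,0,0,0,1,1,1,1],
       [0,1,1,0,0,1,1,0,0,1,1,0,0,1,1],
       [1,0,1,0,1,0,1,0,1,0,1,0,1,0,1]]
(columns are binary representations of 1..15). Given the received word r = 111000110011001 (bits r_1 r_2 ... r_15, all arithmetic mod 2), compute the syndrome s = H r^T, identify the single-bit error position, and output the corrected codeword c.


s = (0, 1, 1, 1)^T, error position = 7, corrected codeword c = 111000010011001

Compute s = H r^T mod 2 one row at a time:
  s_1 = 1 + 0 + 0 + 1 + 1 + 0 + 0 + 1 = 4 ≡ 0 (mod 2).
  s_2 = 0 + 0 + 0 + 1 + 1 + 0 + 0 + 1 = 3 ≡ 1 (mod 2).
  s_3 = 1 + 1 + 0 + 1 + 0 + 1 + 0 + 1 = 5 ≡ 1 (mod 2).
  s_4 = 1 + 1 + 0 + 1 + 0 + 1 + 0 + 1 = 5 ≡ 1 (mod 2).
s = (0, 1, 1, 1)^T — this equals column 7 of H (binary 0111), so error is at position 7.
Correct: flip bit 7 of r = 111000110011001 to get c = 111000010011001.


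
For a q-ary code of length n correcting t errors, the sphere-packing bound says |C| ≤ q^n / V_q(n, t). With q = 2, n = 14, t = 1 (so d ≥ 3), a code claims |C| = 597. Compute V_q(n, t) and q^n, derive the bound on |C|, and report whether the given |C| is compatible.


V_q(n, t) = 15, q^n = 16384, Hamming bound = 1092, |C| = 597 ≤ bound (satisfied).

Step 1: Compute V_q(n, t) = Σ_{j=0}^1 C(n, j) (q−1)^j.
  j = 0: C(14,0)·(1)^0 = 1·1 = 1.
  j = 1: C(14,1)·(1)^1 = 14·1 = 14.
  V_q(n, t) = 1 + 14 = 15.
Step 2: q^n = 2^14 = 16384.
Step 3: Hamming bound ⌊q^n / V_q(n,t)⌋ = ⌊16384/15⌋ = 1092.
Step 4: Compare |C| = 597 to 1092: satisfied.
The claimed |C| lies below the Hamming bound.


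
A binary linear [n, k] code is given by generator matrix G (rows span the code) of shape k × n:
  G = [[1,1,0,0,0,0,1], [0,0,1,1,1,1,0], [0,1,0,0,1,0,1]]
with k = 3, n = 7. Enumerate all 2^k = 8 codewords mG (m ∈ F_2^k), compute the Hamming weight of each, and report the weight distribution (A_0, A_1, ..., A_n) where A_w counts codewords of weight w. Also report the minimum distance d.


Weight distribution: A_0 = 1, A_2 = 1, A_3 = 2, A_4 = 2, A_5 = 1, A_7 = 1. Minimum distance d = 2.

Enumerate all 2^3 = 8 messages m ∈ F_2^3.
For each, compute codeword c = mG in F_2^7, then tally its weight.
  m = 000 → c = 0000000, weight = 0.
  m = 100 → c = 1100001, weight = 3.
  m = 010 → c = 0011110, weight = 4.
  m = 110 → c = 1111111, weight = 7.
  m = 001 → c = 0100101, weight = 3.
  m = 101 → c = 1000100, weight = 2.
  m = 011 → c = 0111011, weight = 5.
  m = 111 → c = 1011010, weight = 4.
Tally weights:
  weight 0: 1 codewords.
  weight 2: 1 codewords.
  weight 3: 2 codewords.
  weight 4: 2 codewords.
  weight 5: 1 codewords.
  weight 7: 1 codewords.
Minimum distance d = smallest w > 0 with A_w > 0 = 2.
Sanity: Σ A_w = 8 = 2^3 = 8 ✓.


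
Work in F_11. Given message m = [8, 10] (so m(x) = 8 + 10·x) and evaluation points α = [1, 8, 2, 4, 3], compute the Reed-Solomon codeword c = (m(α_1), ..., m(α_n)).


c = [7, 0, 6, 4, 5]

Message polynomial: m(x) = 8 + 10·x (mod 11).
For each evaluation point α_i, compute m(α_i) mod 11:
  α_1 = 1: Horner steps 10 → 7, so m(1) = 7.
  α_2 = 8: Horner steps 10 → 0, so m(8) = 0.
  α_3 = 2: Horner steps 10 → 6, so m(2) = 6.
  α_4 = 4: Horner steps 10 → 4, so m(4) = 4.
  α_5 = 3: Horner steps 10 → 5, so m(3) = 5.
Codeword c = [7, 0, 6, 4, 5] ∈ F_11^5.


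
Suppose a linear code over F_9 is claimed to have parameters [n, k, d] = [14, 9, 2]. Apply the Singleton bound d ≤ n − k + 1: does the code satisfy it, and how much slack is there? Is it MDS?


Singleton RHS = n − k + 1 = 6, slack = 4, bound satisfied, not MDS.

Singleton bound: d ≤ n − k + 1.
Here n = 14, k = 9, so n − k + 1 = 6.
Given d = 2, check d ≤ 6: YES.
Slack = (n − k + 1) − d = 4.
The code is NOT MDS (slack = 4 > 0).
Description: the claimed parameters are [14, 9, 2]_9; such a code would be non-MDS.


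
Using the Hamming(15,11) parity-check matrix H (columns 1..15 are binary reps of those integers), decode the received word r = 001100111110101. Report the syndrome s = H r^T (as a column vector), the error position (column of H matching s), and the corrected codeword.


s = (0, 0, 1, 0)^T, error position = 2, corrected codeword c = 011100111110101

Compute s = H r^T mod 2 one row at a time:
  s_1 = 1 + 1 + 1 + 1 + 0 + 1 + 0 + 1 = 6 ≡ 0 (mod 2).
  s_2 = 1 + 0 + 0 + 1 + 0 + 1 + 0 + 1 = 4 ≡ 0 (mod 2).
  s_3 = 0 + 1 + 0 + 1 + 1 + 1 + 0 + 1 = 5 ≡ 1 (mod 2).
  s_4 = 0 + 1 + 0 + 1 + 1 + 1 + 1 + 1 = 6 ≡ 0 (mod 2).
s = (0, 0, 1, 0)^T — this equals column 2 of H (binary 0010), so error is at position 2.
Correct: flip bit 2 of r = 001100111110101 to get c = 011100111110101.


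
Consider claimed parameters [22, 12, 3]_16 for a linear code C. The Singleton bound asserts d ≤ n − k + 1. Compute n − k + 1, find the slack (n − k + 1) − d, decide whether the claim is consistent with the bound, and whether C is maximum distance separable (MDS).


Singleton RHS = n − k + 1 = 11, slack = 8, bound satisfied, not MDS.

Singleton bound: d ≤ n − k + 1.
Here n = 22, k = 12, so n − k + 1 = 11.
Given d = 3, check d ≤ 11: YES.
Slack = (n − k + 1) − d = 8.
The code is NOT MDS (slack = 8 > 0).
Description: the claimed parameters are [22, 12, 3]_16; such a code would be non-MDS.


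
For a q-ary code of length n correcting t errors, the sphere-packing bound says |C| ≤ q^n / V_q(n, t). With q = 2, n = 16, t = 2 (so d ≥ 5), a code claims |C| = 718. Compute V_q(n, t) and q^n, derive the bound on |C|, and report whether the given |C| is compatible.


V_q(n, t) = 137, q^n = 65536, Hamming bound = 478, |C| = 718 > bound (violated).

Step 1: Compute V_q(n, t) = Σ_{j=0}^2 C(n, j) (q−1)^j.
  j = 0: C(16,0)·(1)^0 = 1·1 = 1.
  j = 1: C(16,1)·(1)^1 = 16·1 = 16.
  j = 2: C(16,2)·(1)^2 = 120·1 = 120.
  V_q(n, t) = 1 + 16 + 120 = 137.
Step 2: q^n = 2^16 = 65536.
Step 3: Hamming bound ⌊q^n / V_q(n,t)⌋ = ⌊65536/137⌋ = 478.
Step 4: Compare |C| = 718 to 478: violated.
The claimed |C| lies above the Hamming bound, so no 2-ary code of length 16 with d ≥ 5 can have 718 codewords.


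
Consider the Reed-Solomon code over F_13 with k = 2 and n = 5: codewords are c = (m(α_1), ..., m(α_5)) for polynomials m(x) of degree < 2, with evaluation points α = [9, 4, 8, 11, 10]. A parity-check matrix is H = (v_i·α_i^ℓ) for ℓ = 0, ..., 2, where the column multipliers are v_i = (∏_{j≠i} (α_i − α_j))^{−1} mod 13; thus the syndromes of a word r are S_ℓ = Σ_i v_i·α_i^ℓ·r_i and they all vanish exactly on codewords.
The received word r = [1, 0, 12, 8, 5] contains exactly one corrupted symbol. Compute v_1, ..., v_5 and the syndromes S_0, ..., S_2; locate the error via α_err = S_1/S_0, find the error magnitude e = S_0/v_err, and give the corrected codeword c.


S = (9, 3, 1), error at position 1, error magnitude e = 12, c = [2, 0, 12, 8, 5].

Step 1: column multipliers v_i = (∏_{j≠i}(α_i − α_j))^{−1} mod 13.
  i = 1 (α = 9): (9−4)(9−8)(9−11)(9−10) = 5·1·(−2)·(−1) = 10 ≡ 10, so v_1 = 10^{−1} = 4 (mod 13).
  i = 2 (α = 4): (4−9)(4−8)(4−11)(4−10) = (−5)·(−4)·(−7)·(−6) = 840 ≡ 8, so v_2 = 8^{−1} = 5 (mod 13).
  i = 3 (α = 8): (8−9)(8−4)(8−11)(8−10) = (−1)·4·(−3)·(−2) = −24 ≡ 2, so v_3 = 2^{−1} = 7 (mod 13).
  i = 4 (α = 11): (11−9)(11−4)(11−8)(11−10) = 2·7·3·1 = 42 ≡ 3, so v_4 = 3^{−1} = 9 (mod 13).
  i = 5 (α = 10): (10−9)(10−4)(10−8)(10−11) = 1·6·2·(−1) = −12 ≡ 1, so v_5 = 1^{−1} = 1 (mod 13).
  v = [4, 5, 7, 9, 1].
Step 2: syndromes of r = [1, 0, 12, 8, 5] (all sums mod 13).
  S_0 = Σ v_i r_i = 4·1 + 5·0 + 7·12 + 9·8 + 1·5 = 165 ≡ 9.
  S_1 = Σ v_i α_i r_i = 4·9·1 + 5·4·0 + 7·8·12 + 9·11·8 + 1·10·5 = 1550 ≡ 3.
  α_i^2 mod 13 = [3, 3, 12, 4, 9].
  S_2 = Σ v_i α_i^2 r_i = 4·3·1 + 5·3·0 + 7·12·12 + 9·4·8 + 1·9·5 = 1353 ≡ 1.
  S = (9, 3, 1) ≠ 0, so r is not a codeword (an error is present).
Step 3: locate the error. For a single error e at position i, S_ℓ = v_i·e·α_i^ℓ, so α_err = S_1/S_0.
  S_0^{−1} = 9^{−1} = 3 (mod 13), so α_err = 3·3 = 9 ≡ 9 = α_1. Error position i = 1.
  Consistency check: S_2/S_1 = 1·9 = 9 ≡ 9 = α_err ✓ (single-error assumption holds).
Step 4: error magnitude e = S_0/v_1 = S_0·∏_{j≠1}(α_1 − α_j) = 9·10 = 90 ≡ 12 (mod 13).
Step 5: correct position 1: c_1 = r_1 − e = 1 − 12 ≡ 2 (mod 13). Hence c = [2, 0, 12, 8, 5].
  Check: interpolating c through the α_i gives m(x) = 1 + 3·x (degree < 2) with m(α_i) = c_i for every i, so c is indeed a codeword.


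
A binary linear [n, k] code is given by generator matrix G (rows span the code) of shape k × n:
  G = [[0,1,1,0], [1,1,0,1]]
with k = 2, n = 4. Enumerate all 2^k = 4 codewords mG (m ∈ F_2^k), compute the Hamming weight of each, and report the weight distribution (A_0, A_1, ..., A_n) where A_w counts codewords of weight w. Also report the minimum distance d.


Weight distribution: A_0 = 1, A_2 = 1, A_3 = 2. Minimum distance d = 2.

Enumerate all 2^2 = 4 messages m ∈ F_2^2.
For each, compute codeword c = mG in F_2^4, then tally its weight.
  m = 00 → c = 0000, weight = 0.
  m = 10 → c = 0110, weight = 2.
  m = 01 → c = 1101, weight = 3.
  m = 11 → c = 1011, weight = 3.
Tally weights:
  weight 0: 1 codewords.
  weight 2: 1 codewords.
  weight 3: 2 codewords.
Minimum distance d = smallest w > 0 with A_w > 0 = 2.
Sanity: Σ A_w = 4 = 2^2 = 4 ✓.


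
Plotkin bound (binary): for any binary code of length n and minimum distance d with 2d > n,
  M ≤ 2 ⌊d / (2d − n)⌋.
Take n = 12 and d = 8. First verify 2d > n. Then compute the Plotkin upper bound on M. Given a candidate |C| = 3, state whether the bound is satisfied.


Plotkin bound M ≤ 4; given |C| = 3 ≤ bound (satisfied).

Check applicability: 2d = 16, n = 12.
2d − n = 4 > 0, so Plotkin applies.
Compute d/(2d−n) = 8/4 ≈ 2.0000.
⌊d/(2d−n)⌋ = 2.
Plotkin bound: M ≤ 2·2 = 4.
Given |C| = 3, check: satisfied.
This |C| is below the Plotkin bound.


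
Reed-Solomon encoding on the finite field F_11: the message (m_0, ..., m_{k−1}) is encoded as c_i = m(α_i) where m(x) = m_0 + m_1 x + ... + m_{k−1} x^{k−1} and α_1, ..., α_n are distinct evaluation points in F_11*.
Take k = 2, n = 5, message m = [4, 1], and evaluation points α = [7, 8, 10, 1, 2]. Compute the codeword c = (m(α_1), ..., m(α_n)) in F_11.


c = [0, 1, 3, 5, 6]

Message polynomial: m(x) = 4 + 1·x (mod 11).
For each evaluation point α_i, compute m(α_i) mod 11:
  α_1 = 7: Horner steps 1 → 0, so m(7) = 0.
  α_2 = 8: Horner steps 1 → 1, so m(8) = 1.
  α_3 = 10: Horner steps 1 → 3, so m(10) = 3.
  α_4 = 1: Horner steps 1 → 5, so m(1) = 5.
  α_5 = 2: Horner steps 1 → 6, so m(2) = 6.
Codeword c = [0, 1, 3, 5, 6] ∈ F_11^5.


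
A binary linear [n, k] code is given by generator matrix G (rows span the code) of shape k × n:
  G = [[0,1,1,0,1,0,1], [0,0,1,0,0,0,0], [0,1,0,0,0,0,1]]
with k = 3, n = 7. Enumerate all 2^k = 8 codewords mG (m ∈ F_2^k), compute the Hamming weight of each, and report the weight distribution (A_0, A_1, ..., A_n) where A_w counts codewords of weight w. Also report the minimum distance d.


Weight distribution: A_0 = 1, A_1 = 2, A_2 = 2, A_3 = 2, A_4 = 1. Minimum distance d = 1.

Enumerate all 2^3 = 8 messages m ∈ F_2^3.
For each, compute codeword c = mG in F_2^7, then tally its weight.
  m = 000 → c = 0000000, weight = 0.
  m = 100 → c = 0110101, weight = 4.
  m = 010 → c = 0010000, weight = 1.
  m = 110 → c = 0100101, weight = 3.
  m = 001 → c = 0100001, weight = 2.
  m = 101 → c = 0010100, weight = 2.
  m = 011 → c = 0110001, weight = 3.
  m = 111 → c = 0000100, weight = 1.
Tally weights:
  weight 0: 1 codewords.
  weight 1: 2 codewords.
  weight 2: 2 codewords.
  weight 3: 2 codewords.
  weight 4: 1 codewords.
Minimum distance d = smallest w > 0 with A_w > 0 = 1.
Sanity: Σ A_w = 8 = 2^3 = 8 ✓.


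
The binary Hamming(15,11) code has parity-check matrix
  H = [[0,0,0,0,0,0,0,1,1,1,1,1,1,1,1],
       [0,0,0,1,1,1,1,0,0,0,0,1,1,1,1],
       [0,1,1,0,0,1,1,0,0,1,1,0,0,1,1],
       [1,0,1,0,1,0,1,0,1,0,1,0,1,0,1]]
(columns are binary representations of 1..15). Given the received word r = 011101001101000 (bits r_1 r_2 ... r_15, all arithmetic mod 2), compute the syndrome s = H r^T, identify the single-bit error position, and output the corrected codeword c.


s = (1, 1, 0, 0)^T, error position = 12, corrected codeword c = 011101001100000

Compute s = H r^T mod 2 one row at a time:
  s_1 = 0 + 1 + 1 + 0 + 1 + 0 + 0 + 0 = 3 ≡ 1 (mod 2).
  s_2 = 1 + 0 + 1 + 0 + 1 + 0 + 0 + 0 = 3 ≡ 1 (mod 2).
  s_3 = 1 + 1 + 1 + 0 + 1 + 0 + 0 + 0 = 4 ≡ 0 (mod 2).
  s_4 = 0 + 1 + 0 + 0 + 1 + 0 + 0 + 0 = 2 ≡ 0 (mod 2).
s = (1, 1, 0, 0)^T — this equals column 12 of H (binary 1100), so error is at position 12.
Correct: flip bit 12 of r = 011101001101000 to get c = 011101001100000.


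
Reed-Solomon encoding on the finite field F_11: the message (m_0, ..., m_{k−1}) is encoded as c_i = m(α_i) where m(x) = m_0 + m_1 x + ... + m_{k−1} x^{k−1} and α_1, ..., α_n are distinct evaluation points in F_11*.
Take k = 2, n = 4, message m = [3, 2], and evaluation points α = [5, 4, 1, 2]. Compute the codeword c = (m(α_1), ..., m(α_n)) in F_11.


c = [2, 0, 5, 7]

Message polynomial: m(x) = 3 + 2·x (mod 11).
For each evaluation point α_i, compute m(α_i) mod 11:
  α_1 = 5: Horner steps 2 → 2, so m(5) = 2.
  α_2 = 4: Horner steps 2 → 0, so m(4) = 0.
  α_3 = 1: Horner steps 2 → 5, so m(1) = 5.
  α_4 = 2: Horner steps 2 → 7, so m(2) = 7.
Codeword c = [2, 0, 5, 7] ∈ F_11^4.


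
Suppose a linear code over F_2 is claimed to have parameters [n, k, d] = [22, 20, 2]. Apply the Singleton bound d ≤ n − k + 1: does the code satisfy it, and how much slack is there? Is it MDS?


Singleton RHS = n − k + 1 = 3, slack = 1, bound satisfied, not MDS.

Singleton bound: d ≤ n − k + 1.
Here n = 22, k = 20, so n − k + 1 = 3.
Given d = 2, check d ≤ 3: YES.
Slack = (n − k + 1) − d = 1.
The code is NOT MDS (slack = 1 > 0).
Description: the claimed parameters are [22, 20, 2]_2; such a code would be non-MDS.


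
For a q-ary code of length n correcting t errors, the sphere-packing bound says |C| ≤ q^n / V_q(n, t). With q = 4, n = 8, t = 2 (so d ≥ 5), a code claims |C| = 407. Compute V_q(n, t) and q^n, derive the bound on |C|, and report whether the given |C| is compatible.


V_q(n, t) = 277, q^n = 65536, Hamming bound = 236, |C| = 407 > bound (violated).

Step 1: Compute V_q(n, t) = Σ_{j=0}^2 C(n, j) (q−1)^j.
  j = 0: C(8,0)·(3)^0 = 1·1 = 1.
  j = 1: C(8,1)·(3)^1 = 8·3 = 24.
  j = 2: C(8,2)·(3)^2 = 28·9 = 252.
  V_q(n, t) = 1 + 24 + 252 = 277.
Step 2: q^n = 4^8 = 65536.
Step 3: Hamming bound ⌊q^n / V_q(n,t)⌋ = ⌊65536/277⌋ = 236.
Step 4: Compare |C| = 407 to 236: violated.
The claimed |C| lies above the Hamming bound, so no 4-ary code of length 8 with d ≥ 5 can have 407 codewords.


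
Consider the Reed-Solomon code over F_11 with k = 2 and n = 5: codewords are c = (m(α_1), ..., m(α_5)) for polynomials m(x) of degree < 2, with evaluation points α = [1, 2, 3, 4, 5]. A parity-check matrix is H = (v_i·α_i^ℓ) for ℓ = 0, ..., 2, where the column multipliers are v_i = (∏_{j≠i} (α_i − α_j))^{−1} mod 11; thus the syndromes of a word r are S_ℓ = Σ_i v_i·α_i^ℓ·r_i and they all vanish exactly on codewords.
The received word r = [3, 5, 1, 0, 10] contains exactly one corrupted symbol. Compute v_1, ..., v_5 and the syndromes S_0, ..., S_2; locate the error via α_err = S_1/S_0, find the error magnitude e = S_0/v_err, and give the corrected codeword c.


S = (5, 10, 9), error at position 2, error magnitude e = 3, c = [3, 2, 1, 0, 10].

Step 1: column multipliers v_i = (∏_{j≠i}(α_i − α_j))^{−1} mod 11.
  i = 1 (α = 1): (1−2)(1−3)(1−4)(1−5) = (−1)·(−2)·(−3)·(−4) = 24 ≡ 2, so v_1 = 2^{−1} = 6 (mod 11).
  i = 2 (α = 2): (2−1)(2−3)(2−4)(2−5) = 1·(−1)·(−2)·(−3) = −6 ≡ 5, so v_2 = 5^{−1} = 9 (mod 11).
  i = 3 (α = 3): (3−1)(3−2)(3−4)(3−5) = 2·1·(−1)·(−2) = 4 ≡ 4, so v_3 = 4^{−1} = 3 (mod 11).
  i = 4 (α = 4): (4−1)(4−2)(4−3)(4−5) = 3·2·1·(−1) = −6 ≡ 5, so v_4 = 5^{−1} = 9 (mod 11).
  i = 5 (α = 5): (5−1)(5−2)(5−3)(5−4) = 4·3·2·1 = 24 ≡ 2, so v_5 = 2^{−1} = 6 (mod 11).
  v = [6, 9, 3, 9, 6].
Step 2: syndromes of r = [3, 5, 1, 0, 10] (all sums mod 11).
  S_0 = Σ v_i r_i = 6·3 + 9·5 + 3·1 + 9·0 + 6·10 = 126 ≡ 5.
  S_1 = Σ v_i α_i r_i = 6·1·3 + 9·2·5 + 3·3·1 + 9·4·0 + 6·5·10 = 417 ≡ 10.
  α_i^2 mod 11 = [1, 4, 9, 5, 3].
  S_2 = Σ v_i α_i^2 r_i = 6·1·3 + 9·4·5 + 3·9·1 + 9·5·0 + 6·3·10 = 405 ≡ 9.
  S = (5, 10, 9) ≠ 0, so r is not a codeword (an error is present).
Step 3: locate the error. For a single error e at position i, S_ℓ = v_i·e·α_i^ℓ, so α_err = S_1/S_0.
  S_0^{−1} = 5^{−1} = 9 (mod 11), so α_err = 10·9 = 90 ≡ 2 = α_2. Error position i = 2.
  Consistency check: S_2/S_1 = 9·10 = 90 ≡ 2 = α_err ✓ (single-error assumption holds).
Step 4: error magnitude e = S_0/v_2 = S_0·∏_{j≠2}(α_2 − α_j) = 5·5 = 25 ≡ 3 (mod 11).
Step 5: correct position 2: c_2 = r_2 − e = 5 − 3 ≡ 2 (mod 11). Hence c = [3, 2, 1, 0, 10].
  Check: interpolating c through the α_i gives m(x) = 4 + 10·x (degree < 2) with m(α_i) = c_i for every i, so c is indeed a codeword.


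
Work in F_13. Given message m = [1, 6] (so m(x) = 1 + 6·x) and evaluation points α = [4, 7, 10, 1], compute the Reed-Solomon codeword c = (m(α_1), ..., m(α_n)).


c = [12, 4, 9, 7]

Message polynomial: m(x) = 1 + 6·x (mod 13).
For each evaluation point α_i, compute m(α_i) mod 13:
  α_1 = 4: Horner steps 6 → 12, so m(4) = 12.
  α_2 = 7: Horner steps 6 → 4, so m(7) = 4.
  α_3 = 10: Horner steps 6 → 9, so m(10) = 9.
  α_4 = 1: Horner steps 6 → 7, so m(1) = 7.
Codeword c = [12, 4, 9, 7] ∈ F_13^4.


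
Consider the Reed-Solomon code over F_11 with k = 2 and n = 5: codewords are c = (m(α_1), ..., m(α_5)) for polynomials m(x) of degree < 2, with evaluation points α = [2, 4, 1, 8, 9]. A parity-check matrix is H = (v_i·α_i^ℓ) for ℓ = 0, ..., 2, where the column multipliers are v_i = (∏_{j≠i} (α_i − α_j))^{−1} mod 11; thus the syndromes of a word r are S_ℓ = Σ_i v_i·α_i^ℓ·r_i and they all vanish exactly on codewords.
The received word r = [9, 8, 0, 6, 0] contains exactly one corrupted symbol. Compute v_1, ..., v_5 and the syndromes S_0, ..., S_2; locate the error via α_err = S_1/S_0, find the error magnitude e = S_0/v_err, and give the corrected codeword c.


S = (6, 6, 6), error at position 3, error magnitude e = 7, c = [9, 8, 4, 6, 0].

Step 1: column multipliers v_i = (∏_{j≠i}(α_i − α_j))^{−1} mod 11.
  i = 1 (α = 2): (2−4)(2−1)(2−8)(2−9) = (−2)·1·(−6)·(−7) = −84 ≡ 4, so v_1 = 4^{−1} = 3 (mod 11).
  i = 2 (α = 4): (4−2)(4−1)(4−8)(4−9) = 2·3·(−4)·(−5) = 120 ≡ 10, so v_2 = 10^{−1} = 10 (mod 11).
  i = 3 (α = 1): (1−2)(1−4)(1−8)(1−9) = (−1)·(−3)·(−7)·(−8) = 168 ≡ 3, so v_3 = 3^{−1} = 4 (mod 11).
  i = 4 (α = 8): (8−2)(8−4)(8−1)(8−9) = 6·4·7·(−1) = −168 ≡ 8, so v_4 = 8^{−1} = 7 (mod 11).
  i = 5 (α = 9): (9−2)(9−4)(9−1)(9−8) = 7·5·8·1 = 280 ≡ 5, so v_5 = 5^{−1} = 9 (mod 11).
  v = [3, 10, 4, 7, 9].
Step 2: syndromes of r = [9, 8, 0, 6, 0] (all sums mod 11).
  S_0 = Σ v_i r_i = 3·9 + 10·8 + 4·0 + 7·6 + 9·0 = 149 ≡ 6.
  S_1 = Σ v_i α_i r_i = 3·2·9 + 10·4·8 + 4·1·0 + 7·8·6 + 9·9·0 = 710 ≡ 6.
  α_i^2 mod 11 = [4, 5, 1, 9, 4].
  S_2 = Σ v_i α_i^2 r_i = 3·4·9 + 10·5·8 + 4·1·0 + 7·9·6 + 9·4·0 = 886 ≡ 6.
  S = (6, 6, 6) ≠ 0, so r is not a codeword (an error is present).
Step 3: locate the error. For a single error e at position i, S_ℓ = v_i·e·α_i^ℓ, so α_err = S_1/S_0.
  S_0^{−1} = 6^{−1} = 2 (mod 11), so α_err = 6·2 = 12 ≡ 1 = α_3. Error position i = 3.
  Consistency check: S_2/S_1 = 6·2 = 12 ≡ 1 = α_err ✓ (single-error assumption holds).
Step 4: error magnitude e = S_0/v_3 = S_0·∏_{j≠3}(α_3 − α_j) = 6·3 = 18 ≡ 7 (mod 11).
Step 5: correct position 3: c_3 = r_3 − e = 0 − 7 ≡ 4 (mod 11). Hence c = [9, 8, 4, 6, 0].
  Check: interpolating c through the α_i gives m(x) = 10 + 5·x (degree < 2) with m(α_i) = c_i for every i, so c is indeed a codeword.


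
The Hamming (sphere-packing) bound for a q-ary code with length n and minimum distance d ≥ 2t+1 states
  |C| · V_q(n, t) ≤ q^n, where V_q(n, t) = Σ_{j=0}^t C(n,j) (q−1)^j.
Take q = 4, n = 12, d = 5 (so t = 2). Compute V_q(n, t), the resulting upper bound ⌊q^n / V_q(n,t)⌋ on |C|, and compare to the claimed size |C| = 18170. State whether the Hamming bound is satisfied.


V_q(n, t) = 631, q^n = 16777216, Hamming bound = 26588, |C| = 18170 ≤ bound (satisfied).

Step 1: Compute V_q(n, t) = Σ_{j=0}^2 C(n, j) (q−1)^j.
  j = 0: C(12,0)·(3)^0 = 1·1 = 1.
  j = 1: C(12,1)·(3)^1 = 12·3 = 36.
  j = 2: C(12,2)·(3)^2 = 66·9 = 594.
  V_q(n, t) = 1 + 36 + 594 = 631.
Step 2: q^n = 4^12 = 16777216.
Step 3: Hamming bound ⌊q^n / V_q(n,t)⌋ = ⌊16777216/631⌋ = 26588.
Step 4: Compare |C| = 18170 to 26588: satisfied.
The claimed |C| lies below the Hamming bound.


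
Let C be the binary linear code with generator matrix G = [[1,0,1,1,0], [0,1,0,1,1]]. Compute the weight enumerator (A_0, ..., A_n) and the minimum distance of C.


Weight distribution: A_0 = 1, A_3 = 2, A_4 = 1. Minimum distance d = 3.

Enumerate all 2^2 = 4 messages m ∈ F_2^2.
For each, compute codeword c = mG in F_2^5, then tally its weight.
  m = 00 → c = 00000, weight = 0.
  m = 10 → c = 10110, weight = 3.
  m = 01 → c = 01011, weight = 3.
  m = 11 → c = 11101, weight = 4.
Tally weights:
  weight 0: 1 codewords.
  weight 3: 2 codewords.
  weight 4: 1 codewords.
Minimum distance d = smallest w > 0 with A_w > 0 = 3.
Sanity: Σ A_w = 4 = 2^2 = 4 ✓.


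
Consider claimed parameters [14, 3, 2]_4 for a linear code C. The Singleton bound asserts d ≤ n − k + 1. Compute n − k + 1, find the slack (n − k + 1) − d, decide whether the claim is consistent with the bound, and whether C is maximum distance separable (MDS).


Singleton RHS = n − k + 1 = 12, slack = 10, bound satisfied, not MDS.

Singleton bound: d ≤ n − k + 1.
Here n = 14, k = 3, so n − k + 1 = 12.
Given d = 2, check d ≤ 12: YES.
Slack = (n − k + 1) − d = 10.
The code is NOT MDS (slack = 10 > 0).
Description: the claimed parameters are [14, 3, 2]_4; such a code would be non-MDS.


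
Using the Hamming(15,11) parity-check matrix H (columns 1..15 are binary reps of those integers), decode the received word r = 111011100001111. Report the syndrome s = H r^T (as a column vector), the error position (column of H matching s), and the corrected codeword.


s = (0, 1, 0, 0)^T, error position = 4, corrected codeword c = 111111100001111

Compute s = H r^T mod 2 one row at a time:
  s_1 = 0 + 0 + 0 + 0 + 1 + 1 + 1 + 1 = 4 ≡ 0 (mod 2).
  s_2 = 0 + 1 + 1 + 1 + 1 + 1 + 1 + 1 = 7 ≡ 1 (mod 2).
  s_3 = 1 + 1 + 1 + 1 + 0 + 0 + 1 + 1 = 6 ≡ 0 (mod 2).
  s_4 = 1 + 1 + 1 + 1 + 0 + 0 + 1 + 1 = 6 ≡ 0 (mod 2).
s = (0, 1, 0, 0)^T — this equals column 4 of H (binary 0100), so error is at position 4.
Correct: flip bit 4 of r = 111011100001111 to get c = 111111100001111.


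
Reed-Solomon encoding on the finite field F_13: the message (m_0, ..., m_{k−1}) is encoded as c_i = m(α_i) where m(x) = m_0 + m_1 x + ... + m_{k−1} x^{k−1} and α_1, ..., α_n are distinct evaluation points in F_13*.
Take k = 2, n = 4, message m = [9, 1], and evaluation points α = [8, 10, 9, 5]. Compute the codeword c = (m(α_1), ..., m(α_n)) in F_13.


c = [4, 6, 5, 1]

Message polynomial: m(x) = 9 + 1·x (mod 13).
For each evaluation point α_i, compute m(α_i) mod 13:
  α_1 = 8: Horner steps 1 → 4, so m(8) = 4.
  α_2 = 10: Horner steps 1 → 6, so m(10) = 6.
  α_3 = 9: Horner steps 1 → 5, so m(9) = 5.
  α_4 = 5: Horner steps 1 → 1, so m(5) = 1.
Codeword c = [4, 6, 5, 1] ∈ F_13^4.


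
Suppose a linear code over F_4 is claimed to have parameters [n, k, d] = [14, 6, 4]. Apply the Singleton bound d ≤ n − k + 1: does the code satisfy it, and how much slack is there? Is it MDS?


Singleton RHS = n − k + 1 = 9, slack = 5, bound satisfied, not MDS.

Singleton bound: d ≤ n − k + 1.
Here n = 14, k = 6, so n − k + 1 = 9.
Given d = 4, check d ≤ 9: YES.
Slack = (n − k + 1) − d = 5.
The code is NOT MDS (slack = 5 > 0).
Description: the claimed parameters are [14, 6, 4]_4; such a code would be non-MDS.


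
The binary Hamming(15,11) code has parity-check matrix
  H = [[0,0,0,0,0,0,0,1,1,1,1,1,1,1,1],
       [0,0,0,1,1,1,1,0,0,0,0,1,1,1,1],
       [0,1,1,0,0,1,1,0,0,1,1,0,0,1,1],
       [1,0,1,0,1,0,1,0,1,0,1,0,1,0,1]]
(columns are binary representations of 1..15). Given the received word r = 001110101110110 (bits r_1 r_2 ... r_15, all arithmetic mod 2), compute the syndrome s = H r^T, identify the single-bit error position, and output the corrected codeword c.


s = (1, 1, 1, 0)^T, error position = 14, corrected codeword c = 001110101110100

Compute s = H r^T mod 2 one row at a time:
  s_1 = 0 + 1 + 1 + 1 + 0 + 1 + 1 + 0 = 5 ≡ 1 (mod 2).
  s_2 = 1 + 1 + 0 + 1 + 0 + 1 + 1 + 0 = 5 ≡ 1 (mod 2).
  s_3 = 0 + 1 + 0 + 1 + 1 + 1 + 1 + 0 = 5 ≡ 1 (mod 2).
  s_4 = 0 + 1 + 1 + 1 + 1 + 1 + 1 + 0 = 6 ≡ 0 (mod 2).
s = (1, 1, 1, 0)^T — this equals column 14 of H (binary 1110), so error is at position 14.
Correct: flip bit 14 of r = 001110101110110 to get c = 001110101110100.


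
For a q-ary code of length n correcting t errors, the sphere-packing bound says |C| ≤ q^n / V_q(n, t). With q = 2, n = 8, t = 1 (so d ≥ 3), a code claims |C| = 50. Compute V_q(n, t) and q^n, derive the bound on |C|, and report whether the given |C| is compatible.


V_q(n, t) = 9, q^n = 256, Hamming bound = 28, |C| = 50 > bound (violated).

Step 1: Compute V_q(n, t) = Σ_{j=0}^1 C(n, j) (q−1)^j.
  j = 0: C(8,0)·(1)^0 = 1·1 = 1.
  j = 1: C(8,1)·(1)^1 = 8·1 = 8.
  V_q(n, t) = 1 + 8 = 9.
Step 2: q^n = 2^8 = 256.
Step 3: Hamming bound ⌊q^n / V_q(n,t)⌋ = ⌊256/9⌋ = 28.
Step 4: Compare |C| = 50 to 28: violated.
The claimed |C| lies above the Hamming bound, so no 2-ary code of length 8 with d ≥ 3 can have 50 codewords.


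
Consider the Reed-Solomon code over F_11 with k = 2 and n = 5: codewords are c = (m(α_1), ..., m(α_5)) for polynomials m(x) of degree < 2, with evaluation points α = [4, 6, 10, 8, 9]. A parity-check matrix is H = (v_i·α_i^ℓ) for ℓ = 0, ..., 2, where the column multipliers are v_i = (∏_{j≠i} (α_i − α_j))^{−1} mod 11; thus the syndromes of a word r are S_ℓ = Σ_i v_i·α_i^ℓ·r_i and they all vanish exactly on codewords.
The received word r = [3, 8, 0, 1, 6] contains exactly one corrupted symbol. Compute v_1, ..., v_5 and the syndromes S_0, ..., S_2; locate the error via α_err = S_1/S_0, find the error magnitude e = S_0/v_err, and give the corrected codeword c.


S = (4, 2, 1), error at position 2, error magnitude e = 6, c = [3, 2, 0, 1, 6].

Step 1: column multipliers v_i = (∏_{j≠i}(α_i − α_j))^{−1} mod 11.
  i = 1 (α = 4): (4−6)(4−10)(4−8)(4−9) = (−2)·(−6)·(−4)·(−5) = 240 ≡ 9, so v_1 = 9^{−1} = 5 (mod 11).
  i = 2 (α = 6): (6−4)(6−10)(6−8)(6−9) = 2·(−4)·(−2)·(−3) = −48 ≡ 7, so v_2 = 7^{−1} = 8 (mod 11).
  i = 3 (α = 10): (10−4)(10−6)(10−8)(10−9) = 6·4·2·1 = 48 ≡ 4, so v_3 = 4^{−1} = 3 (mod 11).
  i = 4 (α = 8): (8−4)(8−6)(8−10)(8−9) = 4·2·(−2)·(−1) = 16 ≡ 5, so v_4 = 5^{−1} = 9 (mod 11).
  i = 5 (α = 9): (9−4)(9−6)(9−10)(9−8) = 5·3·(−1)·1 = −15 ≡ 7, so v_5 = 7^{−1} = 8 (mod 11).
  v = [5, 8, 3, 9, 8].
Step 2: syndromes of r = [3, 8, 0, 1, 6] (all sums mod 11).
  S_0 = Σ v_i r_i = 5·3 + 8·8 + 3·0 + 9·1 + 8·6 = 136 ≡ 4.
  S_1 = Σ v_i α_i r_i = 5·4·3 + 8·6·8 + 3·10·0 + 9·8·1 + 8·9·6 = 948 ≡ 2.
  α_i^2 mod 11 = [5, 3, 1, 9, 4].
  S_2 = Σ v_i α_i^2 r_i = 5·5·3 + 8·3·8 + 3·1·0 + 9·9·1 + 8·4·6 = 540 ≡ 1.
  S = (4, 2, 1) ≠ 0, so r is not a codeword (an error is present).
Step 3: locate the error. For a single error e at position i, S_ℓ = v_i·e·α_i^ℓ, so α_err = S_1/S_0.
  S_0^{−1} = 4^{−1} = 3 (mod 11), so α_err = 2·3 = 6 ≡ 6 = α_2. Error position i = 2.
  Consistency check: S_2/S_1 = 1·6 = 6 ≡ 6 = α_err ✓ (single-error assumption holds).
Step 4: error magnitude e = S_0/v_2 = S_0·∏_{j≠2}(α_2 − α_j) = 4·7 = 28 ≡ 6 (mod 11).
Step 5: correct position 2: c_2 = r_2 − e = 8 − 6 ≡ 2 (mod 11). Hence c = [3, 2, 0, 1, 6].
  Check: interpolating c through the α_i gives m(x) = 5 + 5·x (degree < 2) with m(α_i) = c_i for every i, so c is indeed a codeword.


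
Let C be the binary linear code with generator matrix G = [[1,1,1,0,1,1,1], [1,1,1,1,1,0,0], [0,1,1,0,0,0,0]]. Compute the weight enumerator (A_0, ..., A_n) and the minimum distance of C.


Weight distribution: A_0 = 1, A_2 = 1, A_3 = 2, A_4 = 1, A_5 = 2, A_6 = 1. Minimum distance d = 2.

Enumerate all 2^3 = 8 messages m ∈ F_2^3.
For each, compute codeword c = mG in F_2^7, then tally its weight.
  m = 000 → c = 0000000, weight = 0.
  m = 100 → c = 1110111, weight = 6.
  m = 010 → c = 1111100, weight = 5.
  m = 110 → c = 0001011, weight = 3.
  m = 001 → c = 0110000, weight = 2.
  m = 101 → c = 1000111, weight = 4.
  m = 011 → c = 1001100, weight = 3.
  m = 111 → c = 0111011, weight = 5.
Tally weights:
  weight 0: 1 codewords.
  weight 2: 1 codewords.
  weight 3: 2 codewords.
  weight 4: 1 codewords.
  weight 5: 2 codewords.
  weight 6: 1 codewords.
Minimum distance d = smallest w > 0 with A_w > 0 = 2.
Sanity: Σ A_w = 8 = 2^3 = 8 ✓.


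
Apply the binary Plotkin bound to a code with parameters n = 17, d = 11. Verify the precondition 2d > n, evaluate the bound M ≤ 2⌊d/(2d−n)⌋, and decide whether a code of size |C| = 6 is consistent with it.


Plotkin bound M ≤ 4; given |C| = 6 > bound (violated).

Check applicability: 2d = 22, n = 17.
2d − n = 5 > 0, so Plotkin applies.
Compute d/(2d−n) = 11/5 ≈ 2.2000.
⌊d/(2d−n)⌋ = 2.
Plotkin bound: M ≤ 2·2 = 4.
Given |C| = 6, check: VIOLATED.
This |C| is above the Plotkin bound, so no binary code with n = 17, d = 11 and 6 codewords exists.


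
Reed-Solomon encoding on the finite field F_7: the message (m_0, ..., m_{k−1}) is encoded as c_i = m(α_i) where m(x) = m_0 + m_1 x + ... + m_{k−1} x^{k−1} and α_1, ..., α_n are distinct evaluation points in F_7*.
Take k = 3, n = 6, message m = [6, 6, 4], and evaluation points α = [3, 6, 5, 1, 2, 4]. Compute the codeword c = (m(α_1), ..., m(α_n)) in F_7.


c = [4, 4, 3, 2, 6, 3]

Message polynomial: m(x) = 6 + 6·x + 4·x^2 (mod 7).
For each evaluation point α_i, compute m(α_i) mod 7:
  α_1 = 3: Horner steps 4 → 4 → 4, so m(3) = 4.
  α_2 = 6: Horner steps 4 → 2 → 4, so m(6) = 4.
  α_3 = 5: Horner steps 4 → 5 → 3, so m(5) = 3.
  α_4 = 1: Horner steps 4 → 3 → 2, so m(1) = 2.
  α_5 = 2: Horner steps 4 → 0 → 6, so m(2) = 6.
  α_6 = 4: Horner steps 4 → 1 → 3, so m(4) = 3.
Codeword c = [4, 4, 3, 2, 6, 3] ∈ F_7^6.


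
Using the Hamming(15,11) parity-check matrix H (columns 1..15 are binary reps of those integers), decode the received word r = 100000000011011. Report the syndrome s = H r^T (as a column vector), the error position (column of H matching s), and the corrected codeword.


s = (0, 1, 1, 1)^T, error position = 7, corrected codeword c = 100000100011011

Compute s = H r^T mod 2 one row at a time:
  s_1 = 0 + 0 + 0 + 1 + 1 + 0 + 1 + 1 = 4 ≡ 0 (mod 2).
  s_2 = 0 + 0 + 0 + 0 + 1 + 0 + 1 + 1 = 3 ≡ 1 (mod 2).
  s_3 = 0 + 0 + 0 + 0 + 0 + 1 + 1 + 1 = 3 ≡ 1 (mod 2).
  s_4 = 1 + 0 + 0 + 0 + 0 + 1 + 0 + 1 = 3 ≡ 1 (mod 2).
s = (0, 1, 1, 1)^T — this equals column 7 of H (binary 0111), so error is at position 7.
Correct: flip bit 7 of r = 100000000011011 to get c = 100000100011011.


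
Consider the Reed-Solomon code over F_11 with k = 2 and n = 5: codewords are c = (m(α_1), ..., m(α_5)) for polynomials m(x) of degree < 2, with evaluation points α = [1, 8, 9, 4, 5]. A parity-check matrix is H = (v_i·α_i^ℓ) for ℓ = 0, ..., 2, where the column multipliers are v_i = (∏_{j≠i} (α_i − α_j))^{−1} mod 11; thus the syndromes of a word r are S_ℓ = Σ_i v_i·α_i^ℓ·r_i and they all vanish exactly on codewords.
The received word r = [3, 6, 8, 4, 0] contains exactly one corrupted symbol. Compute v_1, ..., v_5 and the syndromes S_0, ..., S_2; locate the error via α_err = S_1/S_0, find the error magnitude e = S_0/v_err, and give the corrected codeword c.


S = (1, 4, 5), error at position 4, error magnitude e = 6, c = [3, 6, 8, 9, 0].

Step 1: column multipliers v_i = (∏_{j≠i}(α_i − α_j))^{−1} mod 11.
  i = 1 (α = 1): (1−8)(1−9)(1−4)(1−5) = (−7)·(−8)·(−3)·(−4) = 672 ≡ 1, so v_1 = 1^{−1} = 1 (mod 11).
  i = 2 (α = 8): (8−1)(8−9)(8−4)(8−5) = 7·(−1)·4·3 = −84 ≡ 4, so v_2 = 4^{−1} = 3 (mod 11).
  i = 3 (α = 9): (9−1)(9−8)(9−4)(9−5) = 8·1·5·4 = 160 ≡ 6, so v_3 = 6^{−1} = 2 (mod 11).
  i = 4 (α = 4): (4−1)(4−8)(4−9)(4−5) = 3·(−4)·(−5)·(−1) = −60 ≡ 6, so v_4 = 6^{−1} = 2 (mod 11).
  i = 5 (α = 5): (5−1)(5−8)(5−9)(5−4) = 4·(−3)·(−4)·1 = 48 ≡ 4, so v_5 = 4^{−1} = 3 (mod 11).
  v = [1, 3, 2, 2, 3].
Step 2: syndromes of r = [3, 6, 8, 4, 0] (all sums mod 11).
  S_0 = Σ v_i r_i = 1·3 + 3·6 + 2·8 + 2·4 + 3·0 = 45 ≡ 1.
  S_1 = Σ v_i α_i r_i = 1·1·3 + 3·8·6 + 2·9·8 + 2·4·4 + 3·5·0 = 323 ≡ 4.
  α_i^2 mod 11 = [1, 9, 4, 5, 3].
  S_2 = Σ v_i α_i^2 r_i = 1·1·3 + 3·9·6 + 2·4·8 + 2·5·4 + 3·3·0 = 269 ≡ 5.
  S = (1, 4, 5) ≠ 0, so r is not a codeword (an error is present).
Step 3: locate the error. For a single error e at position i, S_ℓ = v_i·e·α_i^ℓ, so α_err = S_1/S_0.
  S_0^{−1} = 1^{−1} = 1 (mod 11), so α_err = 4·1 = 4 ≡ 4 = α_4. Error position i = 4.
  Consistency check: S_2/S_1 = 5·3 = 15 ≡ 4 = α_err ✓ (single-error assumption holds).
Step 4: error magnitude e = S_0/v_4 = S_0·∏_{j≠4}(α_4 − α_j) = 1·6 = 6 ≡ 6 (mod 11).
Step 5: correct position 4: c_4 = r_4 − e = 4 − 6 ≡ 9 (mod 11). Hence c = [3, 6, 8, 9, 0].
  Check: interpolating c through the α_i gives m(x) = 1 + 2·x (degree < 2) with m(α_i) = c_i for every i, so c is indeed a codeword.


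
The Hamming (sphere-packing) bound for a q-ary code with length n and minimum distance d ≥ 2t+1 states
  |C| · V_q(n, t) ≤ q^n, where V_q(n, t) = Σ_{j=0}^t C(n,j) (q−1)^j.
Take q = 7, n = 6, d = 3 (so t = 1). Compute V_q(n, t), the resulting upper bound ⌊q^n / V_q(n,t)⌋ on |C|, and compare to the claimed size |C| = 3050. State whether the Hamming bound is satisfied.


V_q(n, t) = 37, q^n = 117649, Hamming bound = 3179, |C| = 3050 ≤ bound (satisfied).

Step 1: Compute V_q(n, t) = Σ_{j=0}^1 C(n, j) (q−1)^j.
  j = 0: C(6,0)·(6)^0 = 1·1 = 1.
  j = 1: C(6,1)·(6)^1 = 6·6 = 36.
  V_q(n, t) = 1 + 36 = 37.
Step 2: q^n = 7^6 = 117649.
Step 3: Hamming bound ⌊q^n / V_q(n,t)⌋ = ⌊117649/37⌋ = 3179.
Step 4: Compare |C| = 3050 to 3179: satisfied.
The claimed |C| lies below the Hamming bound.


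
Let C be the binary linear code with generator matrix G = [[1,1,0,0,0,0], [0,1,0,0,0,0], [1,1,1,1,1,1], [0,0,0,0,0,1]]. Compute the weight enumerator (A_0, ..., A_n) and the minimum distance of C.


Weight distribution: A_0 = 1, A_1 = 3, A_2 = 3, A_3 = 2, A_4 = 3, A_5 = 3, A_6 = 1. Minimum distance d = 1.

Enumerate all 2^4 = 16 messages m ∈ F_2^4.
For each, compute codeword c = mG in F_2^6, then tally its weight.
  m = 0000 → c = 000000, weight = 0.
  m = 1000 → c = 110000, weight = 2.
  m = 0100 → c = 010000, weight = 1.
  m = 1100 → c = 100000, weight = 1.
  m = 0010 → c = 111111, weight = 6.
  m = 1010 → c = 001111, weight = 4.
  m = 0110 → c = 101111, weight = 5.
  m = 1110 → c = 011111, weight = 5.
  m = 0001 → c = 000001, weight = 1.
  m = 1001 → c = 110001, weight = 3.
  m = 0101 → c = 010001, weight = 2.
  m = 1101 → c = 100001, weight = 2.
  m = 0011 → c = 111110, weight = 5.
  m = 1011 → c = 001110, weight = 3.
  m = 0111 → c = 101110, weight = 4.
  m = 1111 → c = 011110, weight = 4.
Tally weights:
  weight 0: 1 codewords.
  weight 1: 3 codewords.
  weight 2: 3 codewords.
  weight 3: 2 codewords.
  weight 4: 3 codewords.
  weight 5: 3 codewords.
  weight 6: 1 codewords.
Minimum distance d = smallest w > 0 with A_w > 0 = 1.
Sanity: Σ A_w = 16 = 2^4 = 16 ✓.


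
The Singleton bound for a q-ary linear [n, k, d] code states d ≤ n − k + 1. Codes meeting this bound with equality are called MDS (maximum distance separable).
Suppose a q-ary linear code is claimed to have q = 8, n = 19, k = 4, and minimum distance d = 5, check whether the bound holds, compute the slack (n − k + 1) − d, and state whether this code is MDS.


Singleton RHS = n − k + 1 = 16, slack = 11, bound satisfied, not MDS.

Singleton bound: d ≤ n − k + 1.
Here n = 19, k = 4, so n − k + 1 = 16.
Given d = 5, check d ≤ 16: YES.
Slack = (n − k + 1) − d = 11.
The code is NOT MDS (slack = 11 > 0).
Description: the claimed parameters are [19, 4, 5]_8; such a code would be non-MDS.


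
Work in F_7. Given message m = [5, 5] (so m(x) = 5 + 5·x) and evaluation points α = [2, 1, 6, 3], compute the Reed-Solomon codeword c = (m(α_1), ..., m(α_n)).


c = [1, 3, 0, 6]

Message polynomial: m(x) = 5 + 5·x (mod 7).
For each evaluation point α_i, compute m(α_i) mod 7:
  α_1 = 2: Horner steps 5 → 1, so m(2) = 1.
  α_2 = 1: Horner steps 5 → 3, so m(1) = 3.
  α_3 = 6: Horner steps 5 → 0, so m(6) = 0.
  α_4 = 3: Horner steps 5 → 6, so m(3) = 6.
Codeword c = [1, 3, 0, 6] ∈ F_7^4.
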